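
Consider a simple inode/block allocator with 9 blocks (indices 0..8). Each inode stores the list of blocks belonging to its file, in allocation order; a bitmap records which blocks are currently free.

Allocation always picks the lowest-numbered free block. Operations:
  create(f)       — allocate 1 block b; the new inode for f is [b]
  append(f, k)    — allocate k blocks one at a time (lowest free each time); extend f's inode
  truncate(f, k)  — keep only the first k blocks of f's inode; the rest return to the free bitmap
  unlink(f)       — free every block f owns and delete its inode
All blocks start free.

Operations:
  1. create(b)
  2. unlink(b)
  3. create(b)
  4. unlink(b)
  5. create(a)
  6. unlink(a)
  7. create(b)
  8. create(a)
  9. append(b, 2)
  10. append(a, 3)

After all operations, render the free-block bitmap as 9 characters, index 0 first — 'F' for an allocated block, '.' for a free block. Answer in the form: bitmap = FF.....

[1] create(b) — b=0 (map F........)
[2] unlink(b) —  (map .........)
[3] create(b) — b=0 (map F........)
[4] unlink(b) —  (map .........)
[5] create(a) — a=0 (map F........)
[6] unlink(a) —  (map .........)
[7] create(b) — b=0 (map F........)
[8] create(a) — a=1 b=0 (map FF.......)
[9] append(b, 2) — a=1 b=0,2,3 (map FFFF.....)
[10] append(a, 3) — a=1,4,5,6 b=0,2,3 (map FFFFFFF..)

bitmap = FFFFFFF..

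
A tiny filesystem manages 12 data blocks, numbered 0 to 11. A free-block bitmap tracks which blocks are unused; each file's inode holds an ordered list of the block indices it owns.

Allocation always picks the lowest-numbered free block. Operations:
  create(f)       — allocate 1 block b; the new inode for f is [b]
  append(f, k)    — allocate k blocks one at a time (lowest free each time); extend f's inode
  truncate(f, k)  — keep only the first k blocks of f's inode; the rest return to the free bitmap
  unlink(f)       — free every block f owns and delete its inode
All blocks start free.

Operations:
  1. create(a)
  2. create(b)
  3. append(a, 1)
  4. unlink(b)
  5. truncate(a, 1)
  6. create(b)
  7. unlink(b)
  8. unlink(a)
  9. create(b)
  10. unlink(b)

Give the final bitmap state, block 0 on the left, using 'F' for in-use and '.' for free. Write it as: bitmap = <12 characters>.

[1] create(a) — a=0 (map F...........)
[2] create(b) — a=0 b=1 (map FF..........)
[3] append(a, 1) — a=0,2 b=1 (map FFF.........)
[4] unlink(b) — a=0,2 (map F.F.........)
[5] truncate(a, 1) — a=0 (map F...........)
[6] create(b) — a=0 b=1 (map FF..........)
[7] unlink(b) — a=0 (map F...........)
[8] unlink(a) —  (map ............)
[9] create(b) — b=0 (map F...........)
[10] unlink(b) —  (map ............)

bitmap = ............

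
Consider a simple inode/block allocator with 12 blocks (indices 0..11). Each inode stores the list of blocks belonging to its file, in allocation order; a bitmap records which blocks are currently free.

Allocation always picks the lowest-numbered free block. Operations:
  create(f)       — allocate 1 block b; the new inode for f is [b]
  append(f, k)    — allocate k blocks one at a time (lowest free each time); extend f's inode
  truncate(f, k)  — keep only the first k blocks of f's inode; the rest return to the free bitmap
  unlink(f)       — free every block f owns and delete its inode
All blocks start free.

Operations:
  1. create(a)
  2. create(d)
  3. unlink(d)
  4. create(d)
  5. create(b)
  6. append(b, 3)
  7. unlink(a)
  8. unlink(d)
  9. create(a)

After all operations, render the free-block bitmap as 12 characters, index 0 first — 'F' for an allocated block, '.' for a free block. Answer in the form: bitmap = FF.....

bitmap = F.FFFF......

  1. create(a)  ⇒  F...........  {a→[0]}
  2. create(d)  ⇒  FF..........  {a→[0]; d→[1]}
  3. unlink(d)  ⇒  F...........  {a→[0]}
  4. create(d)  ⇒  FF..........  {a→[0]; d→[1]}
  5. create(b)  ⇒  FFF.........  {a→[0]; b→[2]; d→[1]}
  6. append(b, 3)  ⇒  FFFFFF......  {a→[0]; b→[2, 3, 4, 5]; d→[1]}
  7. unlink(a)  ⇒  .FFFFF......  {b→[2, 3, 4, 5]; d→[1]}
  8. unlink(d)  ⇒  ..FFFF......  {b→[2, 3, 4, 5]}
  9. create(a)  ⇒  F.FFFF......  {a→[0]; b→[2, 3, 4, 5]}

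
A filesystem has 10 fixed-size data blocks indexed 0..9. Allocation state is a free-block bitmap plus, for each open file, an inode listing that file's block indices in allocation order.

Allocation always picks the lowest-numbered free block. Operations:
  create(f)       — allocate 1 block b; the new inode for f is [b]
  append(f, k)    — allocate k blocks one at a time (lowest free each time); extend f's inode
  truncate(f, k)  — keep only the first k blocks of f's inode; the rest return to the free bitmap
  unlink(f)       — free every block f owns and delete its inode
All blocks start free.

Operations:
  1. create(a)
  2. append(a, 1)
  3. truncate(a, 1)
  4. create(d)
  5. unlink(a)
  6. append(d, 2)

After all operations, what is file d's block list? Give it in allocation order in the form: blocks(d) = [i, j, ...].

create(a): bitmap=F......... | a=[0]
append(a, 1): bitmap=FF........ | a=[0, 1]
truncate(a, 1): bitmap=F......... | a=[0]
create(d): bitmap=FF........ | a=[0] d=[1]
unlink(a): bitmap=.F........ | d=[1]
append(d, 2): bitmap=FFF....... | d=[1, 0, 2]

blocks(d) = [1, 0, 2]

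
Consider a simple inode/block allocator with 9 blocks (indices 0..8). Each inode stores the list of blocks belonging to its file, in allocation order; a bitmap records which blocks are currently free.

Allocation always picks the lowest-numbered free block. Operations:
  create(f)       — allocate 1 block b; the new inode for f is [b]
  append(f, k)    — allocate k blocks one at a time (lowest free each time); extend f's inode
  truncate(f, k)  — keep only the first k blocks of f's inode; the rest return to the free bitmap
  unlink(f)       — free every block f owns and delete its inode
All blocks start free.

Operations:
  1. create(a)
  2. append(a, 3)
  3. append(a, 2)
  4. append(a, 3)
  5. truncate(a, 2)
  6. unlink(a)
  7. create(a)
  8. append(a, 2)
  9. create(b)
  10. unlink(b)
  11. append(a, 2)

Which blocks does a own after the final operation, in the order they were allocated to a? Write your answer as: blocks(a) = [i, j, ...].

after create(a) → a:[0]  free=[F........]
after append(a, 3) → a:[0, 1, 2, 3]  free=[FFFF.....]
after append(a, 2) → a:[0, 1, 2, 3, 4, 5]  free=[FFFFFF...]
after append(a, 3) → a:[0, 1, 2, 3, 4, 5, 6, 7, 8]  free=[FFFFFFFFF]
after truncate(a, 2) → a:[0, 1]  free=[FF.......]
after unlink(a) →   free=[.........]
after create(a) → a:[0]  free=[F........]
after append(a, 2) → a:[0, 1, 2]  free=[FFF......]
after create(b) → a:[0, 1, 2], b:[3]  free=[FFFF.....]
after unlink(b) → a:[0, 1, 2]  free=[FFF......]
after append(a, 2) → a:[0, 1, 2, 3, 4]  free=[FFFFF....]

blocks(a) = [0, 1, 2, 3, 4]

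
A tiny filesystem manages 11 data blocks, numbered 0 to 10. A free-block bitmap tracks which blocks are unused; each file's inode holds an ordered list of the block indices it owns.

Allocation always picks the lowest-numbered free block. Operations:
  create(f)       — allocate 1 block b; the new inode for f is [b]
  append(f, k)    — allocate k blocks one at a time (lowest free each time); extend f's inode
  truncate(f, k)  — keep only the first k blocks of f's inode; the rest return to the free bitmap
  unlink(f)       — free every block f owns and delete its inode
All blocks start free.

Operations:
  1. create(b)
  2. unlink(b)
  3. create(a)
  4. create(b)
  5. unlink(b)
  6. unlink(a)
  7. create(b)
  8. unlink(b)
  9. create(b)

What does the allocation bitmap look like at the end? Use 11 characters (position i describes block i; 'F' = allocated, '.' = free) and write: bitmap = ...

  1. create(b)  ⇒  F..........  {b→[0]}
  2. unlink(b)  ⇒  ...........  {}
  3. create(a)  ⇒  F..........  {a→[0]}
  4. create(b)  ⇒  FF.........  {a→[0]; b→[1]}
  5. unlink(b)  ⇒  F..........  {a→[0]}
  6. unlink(a)  ⇒  ...........  {}
  7. create(b)  ⇒  F..........  {b→[0]}
  8. unlink(b)  ⇒  ...........  {}
  9. create(b)  ⇒  F..........  {b→[0]}

bitmap = F..........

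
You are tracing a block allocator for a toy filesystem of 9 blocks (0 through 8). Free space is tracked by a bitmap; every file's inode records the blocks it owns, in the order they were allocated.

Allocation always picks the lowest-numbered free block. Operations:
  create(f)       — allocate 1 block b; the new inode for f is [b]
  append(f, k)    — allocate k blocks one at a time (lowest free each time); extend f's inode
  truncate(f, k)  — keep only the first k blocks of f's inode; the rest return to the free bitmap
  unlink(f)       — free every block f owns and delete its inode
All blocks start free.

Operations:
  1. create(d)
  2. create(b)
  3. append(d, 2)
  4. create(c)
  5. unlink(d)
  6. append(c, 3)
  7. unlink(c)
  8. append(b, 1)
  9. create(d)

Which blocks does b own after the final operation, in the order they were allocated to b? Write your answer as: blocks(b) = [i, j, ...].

blocks(b) = [1, 0]

after create(d) → d:[0]  free=[F........]
after create(b) → b:[1], d:[0]  free=[FF.......]
after append(d, 2) → b:[1], d:[0, 2, 3]  free=[FFFF.....]
after create(c) → b:[1], c:[4], d:[0, 2, 3]  free=[FFFFF....]
after unlink(d) → b:[1], c:[4]  free=[.F..F....]
after append(c, 3) → b:[1], c:[4, 0, 2, 3]  free=[FFFFF....]
after unlink(c) → b:[1]  free=[.F.......]
after append(b, 1) → b:[1, 0]  free=[FF.......]
after create(d) → b:[1, 0], d:[2]  free=[FFF......]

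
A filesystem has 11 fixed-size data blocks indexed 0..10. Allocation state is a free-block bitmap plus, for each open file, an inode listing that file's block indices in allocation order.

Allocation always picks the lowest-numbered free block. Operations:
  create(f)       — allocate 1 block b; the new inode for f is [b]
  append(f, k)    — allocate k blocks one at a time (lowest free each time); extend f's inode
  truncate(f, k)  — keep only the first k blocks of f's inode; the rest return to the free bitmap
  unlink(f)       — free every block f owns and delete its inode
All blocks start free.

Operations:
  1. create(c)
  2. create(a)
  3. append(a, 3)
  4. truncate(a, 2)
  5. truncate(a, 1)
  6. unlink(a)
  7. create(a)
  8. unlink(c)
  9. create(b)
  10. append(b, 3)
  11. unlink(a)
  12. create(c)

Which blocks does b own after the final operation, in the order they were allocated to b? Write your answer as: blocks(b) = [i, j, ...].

blocks(b) = [0, 2, 3, 4]

after create(c) → c:[0]  free=[F..........]
after create(a) → a:[1], c:[0]  free=[FF.........]
after append(a, 3) → a:[1, 2, 3, 4], c:[0]  free=[FFFFF......]
after truncate(a, 2) → a:[1, 2], c:[0]  free=[FFF........]
after truncate(a, 1) → a:[1], c:[0]  free=[FF.........]
after unlink(a) → c:[0]  free=[F..........]
after create(a) → a:[1], c:[0]  free=[FF.........]
after unlink(c) → a:[1]  free=[.F.........]
after create(b) → a:[1], b:[0]  free=[FF.........]
after append(b, 3) → a:[1], b:[0, 2, 3, 4]  free=[FFFFF......]
after unlink(a) → b:[0, 2, 3, 4]  free=[F.FFF......]
after create(c) → b:[0, 2, 3, 4], c:[1]  free=[FFFFF......]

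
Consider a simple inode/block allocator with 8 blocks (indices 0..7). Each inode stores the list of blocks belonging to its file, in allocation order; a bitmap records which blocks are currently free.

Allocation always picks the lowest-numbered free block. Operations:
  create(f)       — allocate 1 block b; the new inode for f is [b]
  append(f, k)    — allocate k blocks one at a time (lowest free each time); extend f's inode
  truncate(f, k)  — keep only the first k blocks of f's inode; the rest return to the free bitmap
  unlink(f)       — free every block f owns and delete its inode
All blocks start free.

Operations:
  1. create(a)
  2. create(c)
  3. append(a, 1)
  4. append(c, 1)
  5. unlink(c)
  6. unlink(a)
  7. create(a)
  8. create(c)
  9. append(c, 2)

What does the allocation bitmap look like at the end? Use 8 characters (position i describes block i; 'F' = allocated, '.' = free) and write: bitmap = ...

  1. create(a)  ⇒  F.......  {a→[0]}
  2. create(c)  ⇒  FF......  {a→[0]; c→[1]}
  3. append(a, 1)  ⇒  FFF.....  {a→[0, 2]; c→[1]}
  4. append(c, 1)  ⇒  FFFF....  {a→[0, 2]; c→[1, 3]}
  5. unlink(c)  ⇒  F.F.....  {a→[0, 2]}
  6. unlink(a)  ⇒  ........  {}
  7. create(a)  ⇒  F.......  {a→[0]}
  8. create(c)  ⇒  FF......  {a→[0]; c→[1]}
  9. append(c, 2)  ⇒  FFFF....  {a→[0]; c→[1, 2, 3]}

bitmap = FFFF....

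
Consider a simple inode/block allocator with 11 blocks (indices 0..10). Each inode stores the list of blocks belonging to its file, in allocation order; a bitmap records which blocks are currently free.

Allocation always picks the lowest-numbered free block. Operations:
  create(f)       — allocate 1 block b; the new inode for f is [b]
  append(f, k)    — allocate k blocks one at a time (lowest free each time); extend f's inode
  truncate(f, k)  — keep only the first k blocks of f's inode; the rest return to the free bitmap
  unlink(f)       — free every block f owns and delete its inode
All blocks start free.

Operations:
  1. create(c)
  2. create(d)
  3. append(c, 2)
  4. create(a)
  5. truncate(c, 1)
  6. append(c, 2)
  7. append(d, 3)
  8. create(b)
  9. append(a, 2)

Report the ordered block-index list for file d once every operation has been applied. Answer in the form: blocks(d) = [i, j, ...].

blocks(d) = [1, 5, 6, 7]

create(c): bitmap=F.......... | c=[0]
create(d): bitmap=FF......... | c=[0] d=[1]
append(c, 2): bitmap=FFFF....... | c=[0, 2, 3] d=[1]
create(a): bitmap=FFFFF...... | a=[4] c=[0, 2, 3] d=[1]
truncate(c, 1): bitmap=FF..F...... | a=[4] c=[0] d=[1]
append(c, 2): bitmap=FFFFF...... | a=[4] c=[0, 2, 3] d=[1]
append(d, 3): bitmap=FFFFFFFF... | a=[4] c=[0, 2, 3] d=[1, 5, 6, 7]
create(b): bitmap=FFFFFFFFF.. | a=[4] b=[8] c=[0, 2, 3] d=[1, 5, 6, 7]
append(a, 2): bitmap=FFFFFFFFFFF | a=[4, 9, 10] b=[8] c=[0, 2, 3] d=[1, 5, 6, 7]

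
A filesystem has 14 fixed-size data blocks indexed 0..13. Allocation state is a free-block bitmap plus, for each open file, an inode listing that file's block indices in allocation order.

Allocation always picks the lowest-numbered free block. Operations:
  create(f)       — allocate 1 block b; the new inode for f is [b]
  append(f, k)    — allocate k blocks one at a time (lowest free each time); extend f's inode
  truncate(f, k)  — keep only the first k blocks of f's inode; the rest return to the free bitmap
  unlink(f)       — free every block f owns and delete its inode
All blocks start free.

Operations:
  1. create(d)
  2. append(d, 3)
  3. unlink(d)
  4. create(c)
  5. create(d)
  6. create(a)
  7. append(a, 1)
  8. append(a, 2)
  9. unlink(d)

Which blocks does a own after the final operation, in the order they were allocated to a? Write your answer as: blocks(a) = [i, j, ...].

create(d): bitmap=F............. | d=[0]
append(d, 3): bitmap=FFFF.......... | d=[0, 1, 2, 3]
unlink(d): bitmap=.............. | 
create(c): bitmap=F............. | c=[0]
create(d): bitmap=FF............ | c=[0] d=[1]
create(a): bitmap=FFF........... | a=[2] c=[0] d=[1]
append(a, 1): bitmap=FFFF.......... | a=[2, 3] c=[0] d=[1]
append(a, 2): bitmap=FFFFFF........ | a=[2, 3, 4, 5] c=[0] d=[1]
unlink(d): bitmap=F.FFFF........ | a=[2, 3, 4, 5] c=[0]

blocks(a) = [2, 3, 4, 5]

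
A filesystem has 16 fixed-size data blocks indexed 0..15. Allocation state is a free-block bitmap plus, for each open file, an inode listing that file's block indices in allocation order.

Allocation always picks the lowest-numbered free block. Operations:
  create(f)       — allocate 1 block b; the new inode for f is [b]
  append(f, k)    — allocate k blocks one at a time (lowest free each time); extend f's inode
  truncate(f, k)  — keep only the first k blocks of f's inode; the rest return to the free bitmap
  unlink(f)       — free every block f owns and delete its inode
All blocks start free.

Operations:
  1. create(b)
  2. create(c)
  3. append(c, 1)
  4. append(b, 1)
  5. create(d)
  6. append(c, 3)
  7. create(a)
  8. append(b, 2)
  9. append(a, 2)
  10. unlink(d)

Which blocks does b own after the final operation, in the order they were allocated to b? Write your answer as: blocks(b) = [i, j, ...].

create(b): bitmap=F............... | b=[0]
create(c): bitmap=FF.............. | b=[0] c=[1]
append(c, 1): bitmap=FFF............. | b=[0] c=[1, 2]
append(b, 1): bitmap=FFFF............ | b=[0, 3] c=[1, 2]
create(d): bitmap=FFFFF........... | b=[0, 3] c=[1, 2] d=[4]
append(c, 3): bitmap=FFFFFFFF........ | b=[0, 3] c=[1, 2, 5, 6, 7] d=[4]
create(a): bitmap=FFFFFFFFF....... | a=[8] b=[0, 3] c=[1, 2, 5, 6, 7] d=[4]
append(b, 2): bitmap=FFFFFFFFFFF..... | a=[8] b=[0, 3, 9, 10] c=[1, 2, 5, 6, 7] d=[4]
append(a, 2): bitmap=FFFFFFFFFFFFF... | a=[8, 11, 12] b=[0, 3, 9, 10] c=[1, 2, 5, 6, 7] d=[4]
unlink(d): bitmap=FFFF.FFFFFFFF... | a=[8, 11, 12] b=[0, 3, 9, 10] c=[1, 2, 5, 6, 7]

blocks(b) = [0, 3, 9, 10]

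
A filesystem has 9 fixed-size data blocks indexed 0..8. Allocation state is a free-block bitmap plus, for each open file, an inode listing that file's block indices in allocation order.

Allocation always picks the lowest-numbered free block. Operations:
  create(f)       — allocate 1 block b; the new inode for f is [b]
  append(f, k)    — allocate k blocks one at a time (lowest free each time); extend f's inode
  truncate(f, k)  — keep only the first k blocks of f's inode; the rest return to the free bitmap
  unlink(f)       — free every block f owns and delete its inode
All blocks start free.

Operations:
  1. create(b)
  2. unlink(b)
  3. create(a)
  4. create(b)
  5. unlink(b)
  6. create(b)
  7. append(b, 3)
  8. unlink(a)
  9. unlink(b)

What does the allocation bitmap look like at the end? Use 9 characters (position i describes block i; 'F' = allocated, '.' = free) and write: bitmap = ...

create(b): bitmap=F........ | b=[0]
unlink(b): bitmap=......... | 
create(a): bitmap=F........ | a=[0]
create(b): bitmap=FF....... | a=[0] b=[1]
unlink(b): bitmap=F........ | a=[0]
create(b): bitmap=FF....... | a=[0] b=[1]
append(b, 3): bitmap=FFFFF.... | a=[0] b=[1, 2, 3, 4]
unlink(a): bitmap=.FFFF.... | b=[1, 2, 3, 4]
unlink(b): bitmap=......... | 

bitmap = .........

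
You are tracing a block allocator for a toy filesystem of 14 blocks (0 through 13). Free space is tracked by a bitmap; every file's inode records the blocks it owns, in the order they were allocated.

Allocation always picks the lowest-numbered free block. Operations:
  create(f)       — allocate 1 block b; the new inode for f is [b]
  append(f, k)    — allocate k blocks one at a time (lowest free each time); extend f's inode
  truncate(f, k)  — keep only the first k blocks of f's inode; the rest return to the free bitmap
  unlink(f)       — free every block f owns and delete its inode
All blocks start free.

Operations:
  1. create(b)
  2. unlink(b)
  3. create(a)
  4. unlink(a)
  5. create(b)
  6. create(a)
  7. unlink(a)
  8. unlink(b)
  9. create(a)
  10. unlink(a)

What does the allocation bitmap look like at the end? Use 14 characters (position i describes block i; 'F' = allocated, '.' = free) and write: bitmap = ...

bitmap = ..............

after create(b) → b:[0]  free=[F.............]
after unlink(b) →   free=[..............]
after create(a) → a:[0]  free=[F.............]
after unlink(a) →   free=[..............]
after create(b) → b:[0]  free=[F.............]
after create(a) → a:[1], b:[0]  free=[FF............]
after unlink(a) → b:[0]  free=[F.............]
after unlink(b) →   free=[..............]
after create(a) → a:[0]  free=[F.............]
after unlink(a) →   free=[..............]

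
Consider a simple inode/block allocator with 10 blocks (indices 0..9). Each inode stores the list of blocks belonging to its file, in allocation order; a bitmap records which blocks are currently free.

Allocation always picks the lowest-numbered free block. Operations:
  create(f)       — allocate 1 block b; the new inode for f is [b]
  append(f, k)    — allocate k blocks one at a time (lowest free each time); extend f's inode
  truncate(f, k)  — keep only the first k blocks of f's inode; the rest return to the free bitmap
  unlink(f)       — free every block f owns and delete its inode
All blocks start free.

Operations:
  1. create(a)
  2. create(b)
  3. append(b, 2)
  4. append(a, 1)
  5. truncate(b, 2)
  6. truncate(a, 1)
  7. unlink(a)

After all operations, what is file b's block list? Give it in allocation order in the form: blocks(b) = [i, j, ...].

after create(a) → a:[0]  free=[F.........]
after create(b) → a:[0], b:[1]  free=[FF........]
after append(b, 2) → a:[0], b:[1, 2, 3]  free=[FFFF......]
after append(a, 1) → a:[0, 4], b:[1, 2, 3]  free=[FFFFF.....]
after truncate(b, 2) → a:[0, 4], b:[1, 2]  free=[FFF.F.....]
after truncate(a, 1) → a:[0], b:[1, 2]  free=[FFF.......]
after unlink(a) → b:[1, 2]  free=[.FF.......]

blocks(b) = [1, 2]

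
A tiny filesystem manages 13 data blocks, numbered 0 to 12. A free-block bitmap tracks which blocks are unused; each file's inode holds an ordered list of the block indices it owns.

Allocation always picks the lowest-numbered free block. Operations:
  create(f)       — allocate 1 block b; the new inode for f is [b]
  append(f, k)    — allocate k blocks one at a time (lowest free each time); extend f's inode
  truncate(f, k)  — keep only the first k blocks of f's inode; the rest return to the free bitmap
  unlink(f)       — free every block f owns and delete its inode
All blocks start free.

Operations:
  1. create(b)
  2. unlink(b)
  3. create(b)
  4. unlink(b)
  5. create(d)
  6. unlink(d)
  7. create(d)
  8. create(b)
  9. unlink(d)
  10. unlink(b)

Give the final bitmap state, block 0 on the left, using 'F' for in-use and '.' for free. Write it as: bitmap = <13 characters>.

create(b): bitmap=F............ | b=[0]
unlink(b): bitmap=............. | 
create(b): bitmap=F............ | b=[0]
unlink(b): bitmap=............. | 
create(d): bitmap=F............ | d=[0]
unlink(d): bitmap=............. | 
create(d): bitmap=F............ | d=[0]
create(b): bitmap=FF........... | b=[1] d=[0]
unlink(d): bitmap=.F........... | b=[1]
unlink(b): bitmap=............. | 

bitmap = .............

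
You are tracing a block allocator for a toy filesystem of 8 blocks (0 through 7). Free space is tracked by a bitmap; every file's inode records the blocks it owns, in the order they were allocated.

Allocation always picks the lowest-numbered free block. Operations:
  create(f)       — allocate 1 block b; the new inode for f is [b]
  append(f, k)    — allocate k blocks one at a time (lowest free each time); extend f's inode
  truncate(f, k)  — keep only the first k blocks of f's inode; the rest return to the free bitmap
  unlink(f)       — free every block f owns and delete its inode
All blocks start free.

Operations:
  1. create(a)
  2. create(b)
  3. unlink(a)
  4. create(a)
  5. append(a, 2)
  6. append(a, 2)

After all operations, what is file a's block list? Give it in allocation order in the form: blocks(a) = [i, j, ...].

[1] create(a) — a=0 (map F.......)
[2] create(b) — a=0 b=1 (map FF......)
[3] unlink(a) — b=1 (map .F......)
[4] create(a) — a=0 b=1 (map FF......)
[5] append(a, 2) — a=0,2,3 b=1 (map FFFF....)
[6] append(a, 2) — a=0,2,3,4,5 b=1 (map FFFFFF..)

blocks(a) = [0, 2, 3, 4, 5]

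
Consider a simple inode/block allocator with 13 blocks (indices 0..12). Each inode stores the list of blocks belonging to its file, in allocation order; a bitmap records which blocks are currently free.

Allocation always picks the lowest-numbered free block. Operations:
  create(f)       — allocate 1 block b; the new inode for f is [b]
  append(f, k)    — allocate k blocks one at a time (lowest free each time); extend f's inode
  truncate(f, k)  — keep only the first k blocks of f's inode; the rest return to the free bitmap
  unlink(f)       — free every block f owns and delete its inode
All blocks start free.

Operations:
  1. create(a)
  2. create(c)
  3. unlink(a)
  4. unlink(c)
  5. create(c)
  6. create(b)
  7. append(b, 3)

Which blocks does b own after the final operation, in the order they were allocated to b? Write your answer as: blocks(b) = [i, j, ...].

blocks(b) = [1, 2, 3, 4]

[1] create(a) — a=0 (map F............)
[2] create(c) — a=0 c=1 (map FF...........)
[3] unlink(a) — c=1 (map .F...........)
[4] unlink(c) —  (map .............)
[5] create(c) — c=0 (map F............)
[6] create(b) — b=1 c=0 (map FF...........)
[7] append(b, 3) — b=1,2,3,4 c=0 (map FFFFF........)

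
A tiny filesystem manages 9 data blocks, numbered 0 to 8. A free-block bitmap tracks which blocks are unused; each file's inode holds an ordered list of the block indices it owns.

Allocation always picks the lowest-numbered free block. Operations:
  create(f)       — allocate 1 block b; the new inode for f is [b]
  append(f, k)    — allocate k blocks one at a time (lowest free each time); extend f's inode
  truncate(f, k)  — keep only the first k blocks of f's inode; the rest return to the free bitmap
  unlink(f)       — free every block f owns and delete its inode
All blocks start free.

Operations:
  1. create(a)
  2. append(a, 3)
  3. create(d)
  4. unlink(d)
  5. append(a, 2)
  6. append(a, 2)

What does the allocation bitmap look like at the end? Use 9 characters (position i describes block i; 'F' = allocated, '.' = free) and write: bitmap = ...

bitmap = FFFFFFFF.

create(a): bitmap=F........ | a=[0]
append(a, 3): bitmap=FFFF..... | a=[0, 1, 2, 3]
create(d): bitmap=FFFFF.... | a=[0, 1, 2, 3] d=[4]
unlink(d): bitmap=FFFF..... | a=[0, 1, 2, 3]
append(a, 2): bitmap=FFFFFF... | a=[0, 1, 2, 3, 4, 5]
append(a, 2): bitmap=FFFFFFFF. | a=[0, 1, 2, 3, 4, 5, 6, 7]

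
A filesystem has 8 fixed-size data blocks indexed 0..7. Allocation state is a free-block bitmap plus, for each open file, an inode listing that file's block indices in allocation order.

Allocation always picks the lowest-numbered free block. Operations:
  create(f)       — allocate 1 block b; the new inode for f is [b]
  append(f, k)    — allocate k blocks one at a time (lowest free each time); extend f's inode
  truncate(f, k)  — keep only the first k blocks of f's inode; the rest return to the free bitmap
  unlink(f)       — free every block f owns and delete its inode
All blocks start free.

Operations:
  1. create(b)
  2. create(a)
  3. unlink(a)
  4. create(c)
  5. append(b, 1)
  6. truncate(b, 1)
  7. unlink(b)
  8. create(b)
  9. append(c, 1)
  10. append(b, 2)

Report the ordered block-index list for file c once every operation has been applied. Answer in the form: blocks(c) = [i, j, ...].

blocks(c) = [1, 2]

after create(b) → b:[0]  free=[F.......]
after create(a) → a:[1], b:[0]  free=[FF......]
after unlink(a) → b:[0]  free=[F.......]
after create(c) → b:[0], c:[1]  free=[FF......]
after append(b, 1) → b:[0, 2], c:[1]  free=[FFF.....]
after truncate(b, 1) → b:[0], c:[1]  free=[FF......]
after unlink(b) → c:[1]  free=[.F......]
after create(b) → b:[0], c:[1]  free=[FF......]
after append(c, 1) → b:[0], c:[1, 2]  free=[FFF.....]
after append(b, 2) → b:[0, 3, 4], c:[1, 2]  free=[FFFFF...]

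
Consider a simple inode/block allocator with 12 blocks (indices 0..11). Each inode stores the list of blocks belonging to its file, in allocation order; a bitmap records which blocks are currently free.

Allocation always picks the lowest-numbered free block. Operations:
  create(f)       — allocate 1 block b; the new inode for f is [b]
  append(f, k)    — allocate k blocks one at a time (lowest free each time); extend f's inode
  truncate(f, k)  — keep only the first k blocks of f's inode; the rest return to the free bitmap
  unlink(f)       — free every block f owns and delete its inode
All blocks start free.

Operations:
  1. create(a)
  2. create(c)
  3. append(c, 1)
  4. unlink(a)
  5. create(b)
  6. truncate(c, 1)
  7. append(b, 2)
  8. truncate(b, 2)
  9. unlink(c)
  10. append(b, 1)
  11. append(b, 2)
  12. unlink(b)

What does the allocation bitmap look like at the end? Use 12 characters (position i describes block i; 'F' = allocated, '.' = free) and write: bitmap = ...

bitmap = ............

after create(a) → a:[0]  free=[F...........]
after create(c) → a:[0], c:[1]  free=[FF..........]
after append(c, 1) → a:[0], c:[1, 2]  free=[FFF.........]
after unlink(a) → c:[1, 2]  free=[.FF.........]
after create(b) → b:[0], c:[1, 2]  free=[FFF.........]
after truncate(c, 1) → b:[0], c:[1]  free=[FF..........]
after append(b, 2) → b:[0, 2, 3], c:[1]  free=[FFFF........]
after truncate(b, 2) → b:[0, 2], c:[1]  free=[FFF.........]
after unlink(c) → b:[0, 2]  free=[F.F.........]
after append(b, 1) → b:[0, 2, 1]  free=[FFF.........]
after append(b, 2) → b:[0, 2, 1, 3, 4]  free=[FFFFF.......]
after unlink(b) →   free=[............]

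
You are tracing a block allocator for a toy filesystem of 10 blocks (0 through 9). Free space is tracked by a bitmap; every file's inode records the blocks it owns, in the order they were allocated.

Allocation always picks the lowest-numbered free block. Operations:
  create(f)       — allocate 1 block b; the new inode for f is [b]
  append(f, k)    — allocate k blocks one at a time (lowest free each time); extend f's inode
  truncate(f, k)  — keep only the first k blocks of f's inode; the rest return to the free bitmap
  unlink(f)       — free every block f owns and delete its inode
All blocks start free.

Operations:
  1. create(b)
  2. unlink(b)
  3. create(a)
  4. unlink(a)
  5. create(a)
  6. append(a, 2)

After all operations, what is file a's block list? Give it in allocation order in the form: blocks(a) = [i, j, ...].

blocks(a) = [0, 1, 2]

after create(b) → b:[0]  free=[F.........]
after unlink(b) →   free=[..........]
after create(a) → a:[0]  free=[F.........]
after unlink(a) →   free=[..........]
after create(a) → a:[0]  free=[F.........]
after append(a, 2) → a:[0, 1, 2]  free=[FFF.......]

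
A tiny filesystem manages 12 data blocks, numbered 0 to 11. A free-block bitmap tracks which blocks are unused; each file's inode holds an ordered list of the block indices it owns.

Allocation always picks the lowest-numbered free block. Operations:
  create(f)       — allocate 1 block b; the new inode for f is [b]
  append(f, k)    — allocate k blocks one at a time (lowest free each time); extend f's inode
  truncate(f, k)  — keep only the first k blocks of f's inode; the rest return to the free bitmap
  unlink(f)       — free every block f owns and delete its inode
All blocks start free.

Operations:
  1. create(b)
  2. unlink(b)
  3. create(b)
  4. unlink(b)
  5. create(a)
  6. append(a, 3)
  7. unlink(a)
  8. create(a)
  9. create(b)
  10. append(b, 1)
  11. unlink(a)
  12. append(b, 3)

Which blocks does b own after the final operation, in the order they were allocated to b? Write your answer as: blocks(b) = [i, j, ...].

after create(b) → b:[0]  free=[F...........]
after unlink(b) →   free=[............]
after create(b) → b:[0]  free=[F...........]
after unlink(b) →   free=[............]
after create(a) → a:[0]  free=[F...........]
after append(a, 3) → a:[0, 1, 2, 3]  free=[FFFF........]
after unlink(a) →   free=[............]
after create(a) → a:[0]  free=[F...........]
after create(b) → a:[0], b:[1]  free=[FF..........]
after append(b, 1) → a:[0], b:[1, 2]  free=[FFF.........]
after unlink(a) → b:[1, 2]  free=[.FF.........]
after append(b, 3) → b:[1, 2, 0, 3, 4]  free=[FFFFF.......]

blocks(b) = [1, 2, 0, 3, 4]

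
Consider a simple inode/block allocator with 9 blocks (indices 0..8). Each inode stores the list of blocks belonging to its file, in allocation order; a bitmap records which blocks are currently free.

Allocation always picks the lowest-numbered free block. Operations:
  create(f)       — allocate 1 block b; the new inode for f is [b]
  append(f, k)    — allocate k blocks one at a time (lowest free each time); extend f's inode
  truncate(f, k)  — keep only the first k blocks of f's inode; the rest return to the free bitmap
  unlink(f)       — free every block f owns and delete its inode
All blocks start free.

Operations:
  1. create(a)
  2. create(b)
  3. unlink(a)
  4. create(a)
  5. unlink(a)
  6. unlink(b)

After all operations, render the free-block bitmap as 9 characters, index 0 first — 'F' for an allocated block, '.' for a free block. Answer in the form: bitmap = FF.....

[1] create(a) — a=0 (map F........)
[2] create(b) — a=0 b=1 (map FF.......)
[3] unlink(a) — b=1 (map .F.......)
[4] create(a) — a=0 b=1 (map FF.......)
[5] unlink(a) — b=1 (map .F.......)
[6] unlink(b) —  (map .........)

bitmap = .........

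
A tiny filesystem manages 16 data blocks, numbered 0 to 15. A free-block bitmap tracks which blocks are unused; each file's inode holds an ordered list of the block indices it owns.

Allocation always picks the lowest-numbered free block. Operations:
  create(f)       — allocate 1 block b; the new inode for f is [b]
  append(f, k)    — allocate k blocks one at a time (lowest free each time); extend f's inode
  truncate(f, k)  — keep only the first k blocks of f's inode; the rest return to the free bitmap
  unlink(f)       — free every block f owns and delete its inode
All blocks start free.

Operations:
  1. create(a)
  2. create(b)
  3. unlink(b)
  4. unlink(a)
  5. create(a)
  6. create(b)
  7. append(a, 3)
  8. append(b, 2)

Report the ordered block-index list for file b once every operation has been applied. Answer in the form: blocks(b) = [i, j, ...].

blocks(b) = [1, 5, 6]

after create(a) → a:[0]  free=[F...............]
after create(b) → a:[0], b:[1]  free=[FF..............]
after unlink(b) → a:[0]  free=[F...............]
after unlink(a) →   free=[................]
after create(a) → a:[0]  free=[F...............]
after create(b) → a:[0], b:[1]  free=[FF..............]
after append(a, 3) → a:[0, 2, 3, 4], b:[1]  free=[FFFFF...........]
after append(b, 2) → a:[0, 2, 3, 4], b:[1, 5, 6]  free=[FFFFFFF.........]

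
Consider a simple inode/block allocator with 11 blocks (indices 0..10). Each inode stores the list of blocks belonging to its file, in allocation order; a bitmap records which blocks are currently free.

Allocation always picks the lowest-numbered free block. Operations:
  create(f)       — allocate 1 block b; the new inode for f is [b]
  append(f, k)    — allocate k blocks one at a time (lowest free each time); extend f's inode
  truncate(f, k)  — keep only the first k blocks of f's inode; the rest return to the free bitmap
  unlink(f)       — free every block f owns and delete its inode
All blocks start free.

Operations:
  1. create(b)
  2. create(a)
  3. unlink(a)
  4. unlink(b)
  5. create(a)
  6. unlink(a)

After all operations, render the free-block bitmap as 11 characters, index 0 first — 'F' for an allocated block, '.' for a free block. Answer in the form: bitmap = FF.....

bitmap = ...........

after create(b) → b:[0]  free=[F..........]
after create(a) → a:[1], b:[0]  free=[FF.........]
after unlink(a) → b:[0]  free=[F..........]
after unlink(b) →   free=[...........]
after create(a) → a:[0]  free=[F..........]
after unlink(a) →   free=[...........]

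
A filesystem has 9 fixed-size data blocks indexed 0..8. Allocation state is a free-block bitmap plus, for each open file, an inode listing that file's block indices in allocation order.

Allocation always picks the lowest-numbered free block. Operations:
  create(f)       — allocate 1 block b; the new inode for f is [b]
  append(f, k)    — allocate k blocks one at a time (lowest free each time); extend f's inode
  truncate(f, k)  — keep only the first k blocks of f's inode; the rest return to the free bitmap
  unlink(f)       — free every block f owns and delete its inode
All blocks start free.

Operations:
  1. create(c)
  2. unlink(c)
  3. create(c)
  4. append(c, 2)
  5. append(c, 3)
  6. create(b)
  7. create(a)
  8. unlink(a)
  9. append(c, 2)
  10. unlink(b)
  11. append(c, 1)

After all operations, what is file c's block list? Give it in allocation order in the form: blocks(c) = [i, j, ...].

blocks(c) = [0, 1, 2, 3, 4, 5, 7, 8, 6]

  1. create(c)  ⇒  F........  {c→[0]}
  2. unlink(c)  ⇒  .........  {}
  3. create(c)  ⇒  F........  {c→[0]}
  4. append(c, 2)  ⇒  FFF......  {c→[0, 1, 2]}
  5. append(c, 3)  ⇒  FFFFFF...  {c→[0, 1, 2, 3, 4, 5]}
  6. create(b)  ⇒  FFFFFFF..  {b→[6]; c→[0, 1, 2, 3, 4, 5]}
  7. create(a)  ⇒  FFFFFFFF.  {a→[7]; b→[6]; c→[0, 1, 2, 3, 4, 5]}
  8. unlink(a)  ⇒  FFFFFFF..  {b→[6]; c→[0, 1, 2, 3, 4, 5]}
  9. append(c, 2)  ⇒  FFFFFFFFF  {b→[6]; c→[0, 1, 2, 3, 4, 5, 7, 8]}
  10. unlink(b)  ⇒  FFFFFF.FF  {c→[0, 1, 2, 3, 4, 5, 7, 8]}
  11. append(c, 1)  ⇒  FFFFFFFFF  {c→[0, 1, 2, 3, 4, 5, 7, 8, 6]}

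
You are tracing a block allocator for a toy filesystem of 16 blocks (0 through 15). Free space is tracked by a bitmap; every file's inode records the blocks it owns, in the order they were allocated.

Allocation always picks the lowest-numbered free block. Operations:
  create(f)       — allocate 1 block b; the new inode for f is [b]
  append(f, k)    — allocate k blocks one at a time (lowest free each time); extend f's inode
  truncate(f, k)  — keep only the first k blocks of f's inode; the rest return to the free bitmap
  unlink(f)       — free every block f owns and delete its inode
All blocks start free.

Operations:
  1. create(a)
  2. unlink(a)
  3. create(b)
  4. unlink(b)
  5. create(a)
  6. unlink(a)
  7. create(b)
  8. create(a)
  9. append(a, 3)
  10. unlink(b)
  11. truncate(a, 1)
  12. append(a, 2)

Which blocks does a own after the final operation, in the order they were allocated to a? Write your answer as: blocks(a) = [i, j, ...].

blocks(a) = [1, 0, 2]

after create(a) → a:[0]  free=[F...............]
after unlink(a) →   free=[................]
after create(b) → b:[0]  free=[F...............]
after unlink(b) →   free=[................]
after create(a) → a:[0]  free=[F...............]
after unlink(a) →   free=[................]
after create(b) → b:[0]  free=[F...............]
after create(a) → a:[1], b:[0]  free=[FF..............]
after append(a, 3) → a:[1, 2, 3, 4], b:[0]  free=[FFFFF...........]
after unlink(b) → a:[1, 2, 3, 4]  free=[.FFFF...........]
after truncate(a, 1) → a:[1]  free=[.F..............]
after append(a, 2) → a:[1, 0, 2]  free=[FFF.............]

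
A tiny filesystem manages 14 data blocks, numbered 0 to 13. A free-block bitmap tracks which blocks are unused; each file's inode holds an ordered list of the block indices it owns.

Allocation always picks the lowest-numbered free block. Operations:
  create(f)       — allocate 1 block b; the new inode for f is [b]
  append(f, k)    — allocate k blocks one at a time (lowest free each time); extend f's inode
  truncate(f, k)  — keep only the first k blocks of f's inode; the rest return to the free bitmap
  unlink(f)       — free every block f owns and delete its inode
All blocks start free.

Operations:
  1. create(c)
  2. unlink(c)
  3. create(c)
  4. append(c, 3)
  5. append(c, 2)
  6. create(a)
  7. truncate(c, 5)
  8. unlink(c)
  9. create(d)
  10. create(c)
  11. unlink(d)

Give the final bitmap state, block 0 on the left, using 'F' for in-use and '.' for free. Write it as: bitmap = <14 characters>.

bitmap = .F....F.......

  1. create(c)  ⇒  F.............  {c→[0]}
  2. unlink(c)  ⇒  ..............  {}
  3. create(c)  ⇒  F.............  {c→[0]}
  4. append(c, 3)  ⇒  FFFF..........  {c→[0, 1, 2, 3]}
  5. append(c, 2)  ⇒  FFFFFF........  {c→[0, 1, 2, 3, 4, 5]}
  6. create(a)  ⇒  FFFFFFF.......  {a→[6]; c→[0, 1, 2, 3, 4, 5]}
  7. truncate(c, 5)  ⇒  FFFFF.F.......  {a→[6]; c→[0, 1, 2, 3, 4]}
  8. unlink(c)  ⇒  ......F.......  {a→[6]}
  9. create(d)  ⇒  F.....F.......  {a→[6]; d→[0]}
  10. create(c)  ⇒  FF....F.......  {a→[6]; c→[1]; d→[0]}
  11. unlink(d)  ⇒  .F....F.......  {a→[6]; c→[1]}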